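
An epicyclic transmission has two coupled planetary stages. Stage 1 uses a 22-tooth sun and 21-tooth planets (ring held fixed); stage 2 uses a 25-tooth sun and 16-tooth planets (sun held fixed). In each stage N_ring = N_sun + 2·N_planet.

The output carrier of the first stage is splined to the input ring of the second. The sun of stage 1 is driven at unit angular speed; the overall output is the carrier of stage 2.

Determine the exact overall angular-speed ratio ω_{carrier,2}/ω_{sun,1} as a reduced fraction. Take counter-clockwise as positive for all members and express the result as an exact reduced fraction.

627/3526

Stage 1: N_ring = 22 + 2·21 = 64
Stage 1: 22(ω_s−ω_c) = −64(ω_r−ω_c),  ω_r=0, ω_s=1
Stage 1: 22(1−ω_c) = −64(0−ω_c)  ⇒  86ω_c = 22  ⇒  ω_c = 11/43
  ⇒ ω_c¹/ω_s¹ = 11/43
Stage 2: N_ring = 25 + 2·16 = 57
Stage 2: 25(ω_s−ω_c) = −57(ω_r−ω_c),  ω_s=0, ω_r=1
Stage 2: 25(0−ω_c) = −57(1−ω_c)  ⇒  82ω_c = 57  ⇒  ω_c = 57/82
  ⇒ ω_c²/ω_r² = 57/82
Coupling ω_r² = ω_c¹ ⇒ overall = 11/43 × 57/82 = 627/3526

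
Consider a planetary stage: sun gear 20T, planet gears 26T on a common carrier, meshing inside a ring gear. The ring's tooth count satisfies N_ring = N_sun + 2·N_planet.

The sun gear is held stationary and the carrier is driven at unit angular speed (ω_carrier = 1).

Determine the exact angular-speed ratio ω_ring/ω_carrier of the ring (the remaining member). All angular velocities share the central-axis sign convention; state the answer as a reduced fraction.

N_ring = 20 + 2·26 = 72
20(ω_s−ω_c) = −72(ω_r−ω_c),  ω_s=0, ω_c=1
ω_r = 1 − (20/72)(0−1) = 23/18
ω_r/ω_c = 23/18

23/18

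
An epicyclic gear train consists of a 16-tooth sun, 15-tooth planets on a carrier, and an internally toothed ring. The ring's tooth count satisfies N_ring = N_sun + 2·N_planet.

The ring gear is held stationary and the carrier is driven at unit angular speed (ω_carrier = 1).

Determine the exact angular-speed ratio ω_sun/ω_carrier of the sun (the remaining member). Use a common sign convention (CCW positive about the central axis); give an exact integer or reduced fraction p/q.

N_ring = 16 + 2·15 = 46
16(ω_s−ω_c) = −46(ω_r−ω_c),  ω_r=0, ω_c=1
ω_s = 1 − (46/16)(0−1) = 31/8
ω_s/ω_c = 31/8

31/8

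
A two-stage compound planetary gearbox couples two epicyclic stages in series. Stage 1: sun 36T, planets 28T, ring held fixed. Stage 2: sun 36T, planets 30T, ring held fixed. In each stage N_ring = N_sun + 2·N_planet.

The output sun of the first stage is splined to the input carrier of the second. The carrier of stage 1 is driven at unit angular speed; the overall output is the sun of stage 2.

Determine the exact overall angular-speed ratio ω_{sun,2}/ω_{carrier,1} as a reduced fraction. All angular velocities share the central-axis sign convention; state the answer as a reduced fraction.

Stage 1: N_ring = 36 + 2·28 = 92
Stage 1: 36(ω_s−ω_c) = −92(ω_r−ω_c),  ω_r=0, ω_c=1
Stage 1: ω_s = 1 − (92/36)(0−1) = 32/9
  ⇒ ω_s¹/ω_c¹ = 32/9
Stage 2: N_ring = 36 + 2·30 = 96
Stage 2: 36(ω_s−ω_c) = −96(ω_r−ω_c),  ω_r=0, ω_c=1
Stage 2: ω_s = 1 − (96/36)(0−1) = 11/3
  ⇒ ω_s²/ω_c² = 11/3
Coupling ω_c² = ω_s¹ ⇒ overall = 32/9 × 11/3 = 352/27

352/27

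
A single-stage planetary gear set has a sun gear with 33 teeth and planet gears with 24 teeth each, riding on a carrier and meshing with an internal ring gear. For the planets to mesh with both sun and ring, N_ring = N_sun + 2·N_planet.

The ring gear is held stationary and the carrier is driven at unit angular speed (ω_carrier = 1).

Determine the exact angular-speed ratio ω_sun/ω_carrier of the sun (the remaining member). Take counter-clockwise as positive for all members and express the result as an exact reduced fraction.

N_ring = 33 + 2·24 = 81
33(ω_s−ω_c) = −81(ω_r−ω_c),  ω_r=0, ω_c=1
ω_s = 1 − (81/33)(0−1) = 38/11
ω_s/ω_c = 38/11

38/11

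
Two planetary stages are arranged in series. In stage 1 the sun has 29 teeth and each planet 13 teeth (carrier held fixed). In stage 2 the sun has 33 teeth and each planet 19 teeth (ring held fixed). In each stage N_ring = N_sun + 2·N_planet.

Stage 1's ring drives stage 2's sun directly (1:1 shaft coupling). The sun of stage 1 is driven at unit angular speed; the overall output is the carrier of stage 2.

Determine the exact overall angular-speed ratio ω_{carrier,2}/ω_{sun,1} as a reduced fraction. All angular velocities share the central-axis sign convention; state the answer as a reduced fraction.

Stage 1: N_ring = 29 + 2·13 = 55
Stage 1: 29(ω_s−ω_c) = −55(ω_r−ω_c),  ω_c=0, ω_s=1
Stage 1: ω_r = 0 − (29/55)(1−0) = -29/55
  ⇒ ω_r¹/ω_s¹ = -29/55
Stage 2: N_ring = 33 + 2·19 = 71
Stage 2: 33(ω_s−ω_c) = −71(ω_r−ω_c),  ω_r=0, ω_s=1
Stage 2: 33(1−ω_c) = −71(0−ω_c)  ⇒  104ω_c = 33  ⇒  ω_c = 33/104
  ⇒ ω_c²/ω_s² = 33/104
Coupling ω_s² = ω_r¹ ⇒ overall = -29/55 × 33/104 = -87/520

-87/520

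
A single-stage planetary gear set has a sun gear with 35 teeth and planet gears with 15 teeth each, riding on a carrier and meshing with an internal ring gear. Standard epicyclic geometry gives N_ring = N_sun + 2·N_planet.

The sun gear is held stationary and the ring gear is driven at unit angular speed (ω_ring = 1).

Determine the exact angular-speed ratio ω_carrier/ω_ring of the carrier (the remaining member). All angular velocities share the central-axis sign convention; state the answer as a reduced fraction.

13/20

N_ring = 35 + 2·15 = 65
35(ω_s−ω_c) = −65(ω_r−ω_c),  ω_s=0, ω_r=1
35(0−ω_c) = −65(1−ω_c)  ⇒  100ω_c = 65  ⇒  ω_c = 13/20
ω_c/ω_r = 13/20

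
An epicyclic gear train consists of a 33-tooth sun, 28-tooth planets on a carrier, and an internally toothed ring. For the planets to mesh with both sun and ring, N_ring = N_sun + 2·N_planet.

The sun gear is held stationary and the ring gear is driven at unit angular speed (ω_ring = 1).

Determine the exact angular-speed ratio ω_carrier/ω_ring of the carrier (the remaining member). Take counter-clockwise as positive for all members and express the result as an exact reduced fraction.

89/122

N_ring = 33 + 2·28 = 89
33(ω_s−ω_c) = −89(ω_r−ω_c),  ω_s=0, ω_r=1
33(0−ω_c) = −89(1−ω_c)  ⇒  122ω_c = 89  ⇒  ω_c = 89/122
ω_c/ω_r = 89/122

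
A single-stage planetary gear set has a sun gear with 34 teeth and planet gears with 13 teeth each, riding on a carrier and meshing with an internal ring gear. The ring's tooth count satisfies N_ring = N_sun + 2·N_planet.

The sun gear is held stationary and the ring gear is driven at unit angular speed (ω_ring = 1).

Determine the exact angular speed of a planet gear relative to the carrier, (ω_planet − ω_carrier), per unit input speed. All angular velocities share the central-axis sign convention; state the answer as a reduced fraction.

1020/611

N_ring = 34 + 2·13 = 60
34(ω_s−ω_c) = −60(ω_r−ω_c),  ω_s=0, ω_r=1
34(0−ω_c) = −60(1−ω_c)  ⇒  94ω_c = 60  ⇒  ω_c = 30/47
sun–planet: 34·(0−30/47) = −13·(ω_p−ω_c)  ⇒  ω_p−ω_c = −(34/13)·(-30/47) = 1020/611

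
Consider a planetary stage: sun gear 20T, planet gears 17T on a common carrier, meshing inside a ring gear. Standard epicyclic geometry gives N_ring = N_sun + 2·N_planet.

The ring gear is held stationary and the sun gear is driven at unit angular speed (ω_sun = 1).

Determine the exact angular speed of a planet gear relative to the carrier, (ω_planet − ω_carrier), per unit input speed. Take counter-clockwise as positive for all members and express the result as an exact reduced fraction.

-540/629

N_ring = 20 + 2·17 = 54
20(ω_s−ω_c) = −54(ω_r−ω_c),  ω_r=0, ω_s=1
20(1−ω_c) = −54(0−ω_c)  ⇒  74ω_c = 20  ⇒  ω_c = 10/37
sun–planet: 20·(1−10/37) = −17·(ω_p−ω_c)  ⇒  ω_p−ω_c = −(20/17)·(27/37) = -540/629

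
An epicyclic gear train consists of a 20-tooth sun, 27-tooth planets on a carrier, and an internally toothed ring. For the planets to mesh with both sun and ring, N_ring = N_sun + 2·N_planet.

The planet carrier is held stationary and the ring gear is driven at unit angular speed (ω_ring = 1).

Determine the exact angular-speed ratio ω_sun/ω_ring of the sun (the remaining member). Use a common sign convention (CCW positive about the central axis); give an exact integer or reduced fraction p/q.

N_ring = 20 + 2·27 = 74
20(ω_s−ω_c) = −74(ω_r−ω_c),  ω_c=0, ω_r=1
ω_s = 0 − (74/20)(1−0) = -37/10
ω_s/ω_r = -37/10

-37/10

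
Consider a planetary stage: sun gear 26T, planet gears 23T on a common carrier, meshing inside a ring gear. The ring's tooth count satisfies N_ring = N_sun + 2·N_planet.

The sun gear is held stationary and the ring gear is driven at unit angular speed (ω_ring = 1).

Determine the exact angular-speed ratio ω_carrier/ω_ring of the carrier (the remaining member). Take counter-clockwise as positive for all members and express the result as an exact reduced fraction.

36/49

N_ring = 26 + 2·23 = 72
26(ω_s−ω_c) = −72(ω_r−ω_c),  ω_s=0, ω_r=1
26(0−ω_c) = −72(1−ω_c)  ⇒  98ω_c = 72  ⇒  ω_c = 36/49
ω_c/ω_r = 36/49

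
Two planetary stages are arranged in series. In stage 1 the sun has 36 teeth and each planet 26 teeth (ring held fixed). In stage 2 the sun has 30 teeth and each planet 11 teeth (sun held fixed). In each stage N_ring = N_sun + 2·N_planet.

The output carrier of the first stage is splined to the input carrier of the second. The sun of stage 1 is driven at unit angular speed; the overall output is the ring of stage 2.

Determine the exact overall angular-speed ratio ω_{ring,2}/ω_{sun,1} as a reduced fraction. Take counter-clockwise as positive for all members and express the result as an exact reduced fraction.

Stage 1: N_ring = 36 + 2·26 = 88
Stage 1: 36(ω_s−ω_c) = −88(ω_r−ω_c),  ω_r=0, ω_s=1
Stage 1: 36(1−ω_c) = −88(0−ω_c)  ⇒  124ω_c = 36  ⇒  ω_c = 9/31
  ⇒ ω_c¹/ω_s¹ = 9/31
Stage 2: N_ring = 30 + 2·11 = 52
Stage 2: 30(ω_s−ω_c) = −52(ω_r−ω_c),  ω_s=0, ω_c=1
Stage 2: ω_r = 1 − (30/52)(0−1) = 41/26
  ⇒ ω_r²/ω_c² = 41/26
Coupling ω_c² = ω_c¹ ⇒ overall = 9/31 × 41/26 = 369/806

369/806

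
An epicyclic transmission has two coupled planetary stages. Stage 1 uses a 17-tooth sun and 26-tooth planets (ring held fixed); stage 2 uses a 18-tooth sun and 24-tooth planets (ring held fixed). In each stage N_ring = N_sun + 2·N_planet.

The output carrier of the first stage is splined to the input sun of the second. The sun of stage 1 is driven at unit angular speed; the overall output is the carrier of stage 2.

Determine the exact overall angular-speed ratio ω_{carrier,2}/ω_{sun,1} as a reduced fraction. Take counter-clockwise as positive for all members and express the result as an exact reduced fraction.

51/1204

Stage 1: N_ring = 17 + 2·26 = 69
Stage 1: 17(ω_s−ω_c) = −69(ω_r−ω_c),  ω_r=0, ω_s=1
Stage 1: 17(1−ω_c) = −69(0−ω_c)  ⇒  86ω_c = 17  ⇒  ω_c = 17/86
  ⇒ ω_c¹/ω_s¹ = 17/86
Stage 2: N_ring = 18 + 2·24 = 66
Stage 2: 18(ω_s−ω_c) = −66(ω_r−ω_c),  ω_r=0, ω_s=1
Stage 2: 18(1−ω_c) = −66(0−ω_c)  ⇒  84ω_c = 18  ⇒  ω_c = 3/14
  ⇒ ω_c²/ω_s² = 3/14
Coupling ω_s² = ω_c¹ ⇒ overall = 17/86 × 3/14 = 51/1204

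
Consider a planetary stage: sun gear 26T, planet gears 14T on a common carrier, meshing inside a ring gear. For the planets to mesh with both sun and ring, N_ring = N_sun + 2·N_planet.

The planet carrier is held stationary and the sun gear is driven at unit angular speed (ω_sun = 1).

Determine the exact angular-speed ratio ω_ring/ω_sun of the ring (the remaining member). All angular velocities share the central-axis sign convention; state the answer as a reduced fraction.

-13/27

N_ring = 26 + 2·14 = 54
26(ω_s−ω_c) = −54(ω_r−ω_c),  ω_c=0, ω_s=1
ω_r = 0 − (26/54)(1−0) = -13/27
ω_r/ω_s = -13/27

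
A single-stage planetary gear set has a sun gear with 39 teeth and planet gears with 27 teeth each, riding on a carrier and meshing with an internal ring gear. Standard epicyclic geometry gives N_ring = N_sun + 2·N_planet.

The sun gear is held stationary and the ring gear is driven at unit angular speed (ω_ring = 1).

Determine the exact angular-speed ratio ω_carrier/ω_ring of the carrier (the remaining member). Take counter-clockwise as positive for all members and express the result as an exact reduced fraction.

31/44

N_ring = 39 + 2·27 = 93
39(ω_s−ω_c) = −93(ω_r−ω_c),  ω_s=0, ω_r=1
39(0−ω_c) = −93(1−ω_c)  ⇒  132ω_c = 93  ⇒  ω_c = 31/44
ω_c/ω_r = 31/44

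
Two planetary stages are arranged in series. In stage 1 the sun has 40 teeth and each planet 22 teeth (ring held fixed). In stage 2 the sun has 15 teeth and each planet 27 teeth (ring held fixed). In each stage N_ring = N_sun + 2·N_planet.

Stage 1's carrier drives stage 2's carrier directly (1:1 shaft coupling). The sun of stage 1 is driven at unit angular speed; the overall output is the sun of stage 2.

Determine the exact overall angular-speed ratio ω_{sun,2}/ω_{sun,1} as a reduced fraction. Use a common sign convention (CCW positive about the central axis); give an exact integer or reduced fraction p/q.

Stage 1: N_ring = 40 + 2·22 = 84
Stage 1: 40(ω_s−ω_c) = −84(ω_r−ω_c),  ω_r=0, ω_s=1
Stage 1: 40(1−ω_c) = −84(0−ω_c)  ⇒  124ω_c = 40  ⇒  ω_c = 10/31
  ⇒ ω_c¹/ω_s¹ = 10/31
Stage 2: N_ring = 15 + 2·27 = 69
Stage 2: 15(ω_s−ω_c) = −69(ω_r−ω_c),  ω_r=0, ω_c=1
Stage 2: ω_s = 1 − (69/15)(0−1) = 28/5
  ⇒ ω_s²/ω_c² = 28/5
Coupling ω_c² = ω_c¹ ⇒ overall = 10/31 × 28/5 = 56/31

56/31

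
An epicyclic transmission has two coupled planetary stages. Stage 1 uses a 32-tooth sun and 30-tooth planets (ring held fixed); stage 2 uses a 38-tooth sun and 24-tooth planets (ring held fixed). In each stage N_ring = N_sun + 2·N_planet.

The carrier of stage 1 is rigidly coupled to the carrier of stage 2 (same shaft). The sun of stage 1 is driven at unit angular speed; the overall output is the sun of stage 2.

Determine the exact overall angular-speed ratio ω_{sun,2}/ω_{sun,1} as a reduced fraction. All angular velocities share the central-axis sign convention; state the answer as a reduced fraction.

16/19

Stage 1: N_ring = 32 + 2·30 = 92
Stage 1: 32(ω_s−ω_c) = −92(ω_r−ω_c),  ω_r=0, ω_s=1
Stage 1: 32(1−ω_c) = −92(0−ω_c)  ⇒  124ω_c = 32  ⇒  ω_c = 8/31
  ⇒ ω_c¹/ω_s¹ = 8/31
Stage 2: N_ring = 38 + 2·24 = 86
Stage 2: 38(ω_s−ω_c) = −86(ω_r−ω_c),  ω_r=0, ω_c=1
Stage 2: ω_s = 1 − (86/38)(0−1) = 62/19
  ⇒ ω_s²/ω_c² = 62/19
Coupling ω_c² = ω_c¹ ⇒ overall = 8/31 × 62/19 = 16/19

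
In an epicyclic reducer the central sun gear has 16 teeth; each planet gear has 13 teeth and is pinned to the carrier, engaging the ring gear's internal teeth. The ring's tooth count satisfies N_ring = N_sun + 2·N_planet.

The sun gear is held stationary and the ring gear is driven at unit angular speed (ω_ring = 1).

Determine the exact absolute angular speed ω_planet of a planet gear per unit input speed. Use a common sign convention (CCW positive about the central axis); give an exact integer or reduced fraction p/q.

N_ring = 16 + 2·13 = 42
16(ω_s−ω_c) = −42(ω_r−ω_c),  ω_s=0, ω_r=1
16(0−ω_c) = −42(1−ω_c)  ⇒  58ω_c = 42  ⇒  ω_c = 21/29
sun–planet: 16·(0−21/29) = −13·(ω_p−ω_c)  ⇒  ω_p−ω_c = −(16/13)·(-21/29) = 336/377
ω_p = 21/29 + 336/377 = 21/13

21/13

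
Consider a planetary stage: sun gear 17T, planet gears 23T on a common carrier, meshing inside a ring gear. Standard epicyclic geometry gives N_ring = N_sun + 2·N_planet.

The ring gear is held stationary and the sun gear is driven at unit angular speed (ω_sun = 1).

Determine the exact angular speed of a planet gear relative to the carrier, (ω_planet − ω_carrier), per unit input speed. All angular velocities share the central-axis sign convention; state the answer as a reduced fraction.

N_ring = 17 + 2·23 = 63
17(ω_s−ω_c) = −63(ω_r−ω_c),  ω_r=0, ω_s=1
17(1−ω_c) = −63(0−ω_c)  ⇒  80ω_c = 17  ⇒  ω_c = 17/80
sun–planet: 17·(1−17/80) = −23·(ω_p−ω_c)  ⇒  ω_p−ω_c = −(17/23)·(63/80) = -1071/1840

-1071/1840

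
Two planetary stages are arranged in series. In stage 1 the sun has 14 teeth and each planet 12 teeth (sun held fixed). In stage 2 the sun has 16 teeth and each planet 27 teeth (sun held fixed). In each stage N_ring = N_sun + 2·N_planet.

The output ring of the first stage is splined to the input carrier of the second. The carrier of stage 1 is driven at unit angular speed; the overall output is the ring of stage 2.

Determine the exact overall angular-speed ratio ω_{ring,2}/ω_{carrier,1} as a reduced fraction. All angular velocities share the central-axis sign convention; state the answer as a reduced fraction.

1118/665

Stage 1: N_ring = 14 + 2·12 = 38
Stage 1: 14(ω_s−ω_c) = −38(ω_r−ω_c),  ω_s=0, ω_c=1
Stage 1: ω_r = 1 − (14/38)(0−1) = 26/19
  ⇒ ω_r¹/ω_c¹ = 26/19
Stage 2: N_ring = 16 + 2·27 = 70
Stage 2: 16(ω_s−ω_c) = −70(ω_r−ω_c),  ω_s=0, ω_c=1
Stage 2: ω_r = 1 − (16/70)(0−1) = 43/35
  ⇒ ω_r²/ω_c² = 43/35
Coupling ω_c² = ω_r¹ ⇒ overall = 26/19 × 43/35 = 1118/665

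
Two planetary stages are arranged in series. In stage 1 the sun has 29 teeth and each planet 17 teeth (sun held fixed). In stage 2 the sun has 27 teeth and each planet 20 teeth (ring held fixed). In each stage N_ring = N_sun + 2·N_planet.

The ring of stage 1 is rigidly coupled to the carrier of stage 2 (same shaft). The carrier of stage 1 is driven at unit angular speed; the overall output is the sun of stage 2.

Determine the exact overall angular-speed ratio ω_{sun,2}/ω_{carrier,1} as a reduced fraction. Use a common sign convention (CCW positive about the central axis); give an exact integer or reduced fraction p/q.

Stage 1: N_ring = 29 + 2·17 = 63
Stage 1: 29(ω_s−ω_c) = −63(ω_r−ω_c),  ω_s=0, ω_c=1
Stage 1: ω_r = 1 − (29/63)(0−1) = 92/63
  ⇒ ω_r¹/ω_c¹ = 92/63
Stage 2: N_ring = 27 + 2·20 = 67
Stage 2: 27(ω_s−ω_c) = −67(ω_r−ω_c),  ω_r=0, ω_c=1
Stage 2: ω_s = 1 − (67/27)(0−1) = 94/27
  ⇒ ω_s²/ω_c² = 94/27
Coupling ω_c² = ω_r¹ ⇒ overall = 92/63 × 94/27 = 8648/1701

8648/1701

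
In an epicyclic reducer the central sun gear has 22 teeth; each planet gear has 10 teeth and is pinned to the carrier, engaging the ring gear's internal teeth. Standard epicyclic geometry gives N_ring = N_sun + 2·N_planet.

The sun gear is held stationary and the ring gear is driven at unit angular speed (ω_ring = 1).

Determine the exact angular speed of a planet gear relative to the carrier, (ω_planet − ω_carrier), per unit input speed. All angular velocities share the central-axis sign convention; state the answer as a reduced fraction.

231/160

N_ring = 22 + 2·10 = 42
22(ω_s−ω_c) = −42(ω_r−ω_c),  ω_s=0, ω_r=1
22(0−ω_c) = −42(1−ω_c)  ⇒  64ω_c = 42  ⇒  ω_c = 21/32
sun–planet: 22·(0−21/32) = −10·(ω_p−ω_c)  ⇒  ω_p−ω_c = −(22/10)·(-21/32) = 231/160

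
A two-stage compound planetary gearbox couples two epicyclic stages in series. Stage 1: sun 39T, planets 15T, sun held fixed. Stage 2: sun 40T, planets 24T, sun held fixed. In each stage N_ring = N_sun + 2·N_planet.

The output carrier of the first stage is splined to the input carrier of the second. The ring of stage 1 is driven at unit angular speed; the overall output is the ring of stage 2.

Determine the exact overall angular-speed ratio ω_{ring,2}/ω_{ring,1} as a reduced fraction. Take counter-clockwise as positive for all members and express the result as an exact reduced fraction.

Stage 1: N_ring = 39 + 2·15 = 69
Stage 1: 39(ω_s−ω_c) = −69(ω_r−ω_c),  ω_s=0, ω_r=1
Stage 1: 39(0−ω_c) = −69(1−ω_c)  ⇒  108ω_c = 69  ⇒  ω_c = 23/36
  ⇒ ω_c¹/ω_r¹ = 23/36
Stage 2: N_ring = 40 + 2·24 = 88
Stage 2: 40(ω_s−ω_c) = −88(ω_r−ω_c),  ω_s=0, ω_c=1
Stage 2: ω_r = 1 − (40/88)(0−1) = 16/11
  ⇒ ω_r²/ω_c² = 16/11
Coupling ω_c² = ω_c¹ ⇒ overall = 23/36 × 16/11 = 92/99

92/99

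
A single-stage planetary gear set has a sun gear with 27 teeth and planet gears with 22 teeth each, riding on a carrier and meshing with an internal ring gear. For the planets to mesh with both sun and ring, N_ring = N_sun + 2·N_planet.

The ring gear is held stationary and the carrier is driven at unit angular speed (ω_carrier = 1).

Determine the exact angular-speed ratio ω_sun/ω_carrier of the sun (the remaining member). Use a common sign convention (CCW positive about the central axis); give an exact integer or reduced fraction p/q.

98/27

N_ring = 27 + 2·22 = 71
27(ω_s−ω_c) = −71(ω_r−ω_c),  ω_r=0, ω_c=1
ω_s = 1 − (71/27)(0−1) = 98/27
ω_s/ω_c = 98/27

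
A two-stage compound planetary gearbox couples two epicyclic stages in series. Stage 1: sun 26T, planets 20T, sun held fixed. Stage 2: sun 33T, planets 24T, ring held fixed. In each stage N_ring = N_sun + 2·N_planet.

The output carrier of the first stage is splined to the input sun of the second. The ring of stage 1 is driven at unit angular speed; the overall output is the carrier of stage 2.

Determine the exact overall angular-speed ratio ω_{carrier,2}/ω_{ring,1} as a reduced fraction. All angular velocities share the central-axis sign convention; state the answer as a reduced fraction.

363/1748

Stage 1: N_ring = 26 + 2·20 = 66
Stage 1: 26(ω_s−ω_c) = −66(ω_r−ω_c),  ω_s=0, ω_r=1
Stage 1: 26(0−ω_c) = −66(1−ω_c)  ⇒  92ω_c = 66  ⇒  ω_c = 33/46
  ⇒ ω_c¹/ω_r¹ = 33/46
Stage 2: N_ring = 33 + 2·24 = 81
Stage 2: 33(ω_s−ω_c) = −81(ω_r−ω_c),  ω_r=0, ω_s=1
Stage 2: 33(1−ω_c) = −81(0−ω_c)  ⇒  114ω_c = 33  ⇒  ω_c = 11/38
  ⇒ ω_c²/ω_s² = 11/38
Coupling ω_s² = ω_c¹ ⇒ overall = 33/46 × 11/38 = 363/1748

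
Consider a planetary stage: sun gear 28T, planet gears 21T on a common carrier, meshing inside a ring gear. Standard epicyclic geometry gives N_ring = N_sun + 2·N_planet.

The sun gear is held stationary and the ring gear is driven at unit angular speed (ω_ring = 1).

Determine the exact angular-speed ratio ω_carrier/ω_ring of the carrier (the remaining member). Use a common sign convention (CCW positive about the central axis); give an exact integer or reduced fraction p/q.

5/7

N_ring = 28 + 2·21 = 70
28(ω_s−ω_c) = −70(ω_r−ω_c),  ω_s=0, ω_r=1
28(0−ω_c) = −70(1−ω_c)  ⇒  98ω_c = 70  ⇒  ω_c = 5/7
ω_c/ω_r = 5/7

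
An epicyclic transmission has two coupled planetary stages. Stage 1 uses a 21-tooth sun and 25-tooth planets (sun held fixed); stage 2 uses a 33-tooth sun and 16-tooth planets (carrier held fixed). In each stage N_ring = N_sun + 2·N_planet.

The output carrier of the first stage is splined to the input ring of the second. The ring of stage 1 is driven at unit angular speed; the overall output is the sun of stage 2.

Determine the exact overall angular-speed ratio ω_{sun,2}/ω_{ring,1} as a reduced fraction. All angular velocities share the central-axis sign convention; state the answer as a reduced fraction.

Stage 1: N_ring = 21 + 2·25 = 71
Stage 1: 21(ω_s−ω_c) = −71(ω_r−ω_c),  ω_s=0, ω_r=1
Stage 1: 21(0−ω_c) = −71(1−ω_c)  ⇒  92ω_c = 71  ⇒  ω_c = 71/92
  ⇒ ω_c¹/ω_r¹ = 71/92
Stage 2: N_ring = 33 + 2·16 = 65
Stage 2: 33(ω_s−ω_c) = −65(ω_r−ω_c),  ω_c=0, ω_r=1
Stage 2: ω_s = 0 − (65/33)(1−0) = -65/33
  ⇒ ω_s²/ω_r² = -65/33
Coupling ω_r² = ω_c¹ ⇒ overall = 71/92 × -65/33 = -4615/3036

-4615/3036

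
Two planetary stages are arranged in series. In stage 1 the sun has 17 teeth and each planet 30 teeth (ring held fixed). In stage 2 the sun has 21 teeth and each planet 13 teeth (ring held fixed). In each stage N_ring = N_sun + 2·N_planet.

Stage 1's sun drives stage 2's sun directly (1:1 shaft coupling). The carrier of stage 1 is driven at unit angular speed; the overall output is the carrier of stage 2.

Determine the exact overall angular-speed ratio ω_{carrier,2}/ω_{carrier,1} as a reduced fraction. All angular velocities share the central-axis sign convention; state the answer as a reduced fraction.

Stage 1: N_ring = 17 + 2·30 = 77
Stage 1: 17(ω_s−ω_c) = −77(ω_r−ω_c),  ω_r=0, ω_c=1
Stage 1: ω_s = 1 − (77/17)(0−1) = 94/17
  ⇒ ω_s¹/ω_c¹ = 94/17
Stage 2: N_ring = 21 + 2·13 = 47
Stage 2: 21(ω_s−ω_c) = −47(ω_r−ω_c),  ω_r=0, ω_s=1
Stage 2: 21(1−ω_c) = −47(0−ω_c)  ⇒  68ω_c = 21  ⇒  ω_c = 21/68
  ⇒ ω_c²/ω_s² = 21/68
Coupling ω_s² = ω_s¹ ⇒ overall = 94/17 × 21/68 = 987/578

987/578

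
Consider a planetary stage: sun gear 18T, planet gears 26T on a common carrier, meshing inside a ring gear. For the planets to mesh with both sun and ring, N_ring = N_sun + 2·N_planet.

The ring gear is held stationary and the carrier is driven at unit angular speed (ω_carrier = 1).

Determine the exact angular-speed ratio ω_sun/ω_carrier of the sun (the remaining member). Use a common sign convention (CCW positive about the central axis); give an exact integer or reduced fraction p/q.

N_ring = 18 + 2·26 = 70
18(ω_s−ω_c) = −70(ω_r−ω_c),  ω_r=0, ω_c=1
ω_s = 1 − (70/18)(0−1) = 44/9
ω_s/ω_c = 44/9

44/9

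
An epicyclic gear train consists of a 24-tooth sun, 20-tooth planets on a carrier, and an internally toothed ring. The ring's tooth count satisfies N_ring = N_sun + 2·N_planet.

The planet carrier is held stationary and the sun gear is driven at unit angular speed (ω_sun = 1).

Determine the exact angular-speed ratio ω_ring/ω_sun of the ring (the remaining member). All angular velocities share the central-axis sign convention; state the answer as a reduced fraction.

-3/8

N_ring = 24 + 2·20 = 64
24(ω_s−ω_c) = −64(ω_r−ω_c),  ω_c=0, ω_s=1
ω_r = 0 − (24/64)(1−0) = -3/8
ω_r/ω_s = -3/8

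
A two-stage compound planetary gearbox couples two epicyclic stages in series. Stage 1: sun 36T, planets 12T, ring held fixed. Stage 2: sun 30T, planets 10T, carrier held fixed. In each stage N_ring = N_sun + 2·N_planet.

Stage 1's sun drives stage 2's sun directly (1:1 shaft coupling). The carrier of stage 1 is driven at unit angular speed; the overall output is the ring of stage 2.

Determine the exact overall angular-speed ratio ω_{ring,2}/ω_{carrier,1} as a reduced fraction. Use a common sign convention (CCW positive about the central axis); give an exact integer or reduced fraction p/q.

-8/5

Stage 1: N_ring = 36 + 2·12 = 60
Stage 1: 36(ω_s−ω_c) = −60(ω_r−ω_c),  ω_r=0, ω_c=1
Stage 1: ω_s = 1 − (60/36)(0−1) = 8/3
  ⇒ ω_s¹/ω_c¹ = 8/3
Stage 2: N_ring = 30 + 2·10 = 50
Stage 2: 30(ω_s−ω_c) = −50(ω_r−ω_c),  ω_c=0, ω_s=1
Stage 2: ω_r = 0 − (30/50)(1−0) = -3/5
  ⇒ ω_r²/ω_s² = -3/5
Coupling ω_s² = ω_s¹ ⇒ overall = 8/3 × -3/5 = -8/5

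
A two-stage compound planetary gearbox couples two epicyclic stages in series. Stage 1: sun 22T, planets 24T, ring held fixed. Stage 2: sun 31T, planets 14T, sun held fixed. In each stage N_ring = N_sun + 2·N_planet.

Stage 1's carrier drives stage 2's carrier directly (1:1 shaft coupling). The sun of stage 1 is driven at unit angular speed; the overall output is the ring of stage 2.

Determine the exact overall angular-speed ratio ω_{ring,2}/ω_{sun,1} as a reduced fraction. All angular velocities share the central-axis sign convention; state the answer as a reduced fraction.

495/1357

Stage 1: N_ring = 22 + 2·24 = 70
Stage 1: 22(ω_s−ω_c) = −70(ω_r−ω_c),  ω_r=0, ω_s=1
Stage 1: 22(1−ω_c) = −70(0−ω_c)  ⇒  92ω_c = 22  ⇒  ω_c = 11/46
  ⇒ ω_c¹/ω_s¹ = 11/46
Stage 2: N_ring = 31 + 2·14 = 59
Stage 2: 31(ω_s−ω_c) = −59(ω_r−ω_c),  ω_s=0, ω_c=1
Stage 2: ω_r = 1 − (31/59)(0−1) = 90/59
  ⇒ ω_r²/ω_c² = 90/59
Coupling ω_c² = ω_c¹ ⇒ overall = 11/46 × 90/59 = 495/1357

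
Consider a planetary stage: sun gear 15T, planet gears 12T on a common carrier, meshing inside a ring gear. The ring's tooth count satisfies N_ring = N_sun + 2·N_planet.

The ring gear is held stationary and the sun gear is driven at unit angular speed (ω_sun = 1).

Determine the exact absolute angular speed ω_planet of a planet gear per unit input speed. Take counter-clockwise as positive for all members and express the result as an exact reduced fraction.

N_ring = 15 + 2·12 = 39
15(ω_s−ω_c) = −39(ω_r−ω_c),  ω_r=0, ω_s=1
15(1−ω_c) = −39(0−ω_c)  ⇒  54ω_c = 15  ⇒  ω_c = 5/18
sun–planet: 15·(1−5/18) = −12·(ω_p−ω_c)  ⇒  ω_p−ω_c = −(15/12)·(13/18) = -65/72
ω_p = 5/18 − 65/72 = -5/8

-5/8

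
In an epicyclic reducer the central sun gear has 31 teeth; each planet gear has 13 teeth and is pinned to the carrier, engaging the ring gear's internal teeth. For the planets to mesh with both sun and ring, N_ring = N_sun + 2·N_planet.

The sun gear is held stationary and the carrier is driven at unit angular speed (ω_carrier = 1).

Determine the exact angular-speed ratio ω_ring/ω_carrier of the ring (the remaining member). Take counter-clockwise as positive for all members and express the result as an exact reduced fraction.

88/57

N_ring = 31 + 2·13 = 57
31(ω_s−ω_c) = −57(ω_r−ω_c),  ω_s=0, ω_c=1
ω_r = 1 − (31/57)(0−1) = 88/57
ω_r/ω_c = 88/57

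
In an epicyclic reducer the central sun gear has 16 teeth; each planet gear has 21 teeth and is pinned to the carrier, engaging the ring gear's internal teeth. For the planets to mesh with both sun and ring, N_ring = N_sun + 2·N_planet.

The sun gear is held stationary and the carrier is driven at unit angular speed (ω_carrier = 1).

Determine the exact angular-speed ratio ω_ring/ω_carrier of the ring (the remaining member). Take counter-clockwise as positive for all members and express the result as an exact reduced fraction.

37/29

N_ring = 16 + 2·21 = 58
16(ω_s−ω_c) = −58(ω_r−ω_c),  ω_s=0, ω_c=1
ω_r = 1 − (16/58)(0−1) = 37/29
ω_r/ω_c = 37/29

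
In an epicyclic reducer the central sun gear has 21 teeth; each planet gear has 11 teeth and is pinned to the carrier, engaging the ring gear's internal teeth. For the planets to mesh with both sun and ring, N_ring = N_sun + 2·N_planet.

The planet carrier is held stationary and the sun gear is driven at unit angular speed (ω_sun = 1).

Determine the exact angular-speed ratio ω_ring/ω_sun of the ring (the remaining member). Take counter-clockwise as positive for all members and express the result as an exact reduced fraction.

-21/43

N_ring = 21 + 2·11 = 43
21(ω_s−ω_c) = −43(ω_r−ω_c),  ω_c=0, ω_s=1
ω_r = 0 − (21/43)(1−0) = -21/43
ω_r/ω_s = -21/43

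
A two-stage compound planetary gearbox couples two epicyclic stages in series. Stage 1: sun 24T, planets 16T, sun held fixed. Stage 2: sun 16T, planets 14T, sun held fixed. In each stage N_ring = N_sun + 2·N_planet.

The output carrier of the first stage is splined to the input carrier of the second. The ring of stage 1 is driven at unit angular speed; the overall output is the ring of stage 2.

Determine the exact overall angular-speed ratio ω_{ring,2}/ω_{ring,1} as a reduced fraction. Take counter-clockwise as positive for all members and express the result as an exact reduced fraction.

21/22

Stage 1: N_ring = 24 + 2·16 = 56
Stage 1: 24(ω_s−ω_c) = −56(ω_r−ω_c),  ω_s=0, ω_r=1
Stage 1: 24(0−ω_c) = −56(1−ω_c)  ⇒  80ω_c = 56  ⇒  ω_c = 7/10
  ⇒ ω_c¹/ω_r¹ = 7/10
Stage 2: N_ring = 16 + 2·14 = 44
Stage 2: 16(ω_s−ω_c) = −44(ω_r−ω_c),  ω_s=0, ω_c=1
Stage 2: ω_r = 1 − (16/44)(0−1) = 15/11
  ⇒ ω_r²/ω_c² = 15/11
Coupling ω_c² = ω_c¹ ⇒ overall = 7/10 × 15/11 = 21/22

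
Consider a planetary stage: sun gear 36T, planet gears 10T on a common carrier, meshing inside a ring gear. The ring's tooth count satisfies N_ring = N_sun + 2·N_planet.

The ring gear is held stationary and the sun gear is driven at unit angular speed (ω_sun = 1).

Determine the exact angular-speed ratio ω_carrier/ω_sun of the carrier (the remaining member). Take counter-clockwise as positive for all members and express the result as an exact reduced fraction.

9/23

N_ring = 36 + 2·10 = 56
36(ω_s−ω_c) = −56(ω_r−ω_c),  ω_r=0, ω_s=1
36(1−ω_c) = −56(0−ω_c)  ⇒  92ω_c = 36  ⇒  ω_c = 9/23
ω_c/ω_s = 9/23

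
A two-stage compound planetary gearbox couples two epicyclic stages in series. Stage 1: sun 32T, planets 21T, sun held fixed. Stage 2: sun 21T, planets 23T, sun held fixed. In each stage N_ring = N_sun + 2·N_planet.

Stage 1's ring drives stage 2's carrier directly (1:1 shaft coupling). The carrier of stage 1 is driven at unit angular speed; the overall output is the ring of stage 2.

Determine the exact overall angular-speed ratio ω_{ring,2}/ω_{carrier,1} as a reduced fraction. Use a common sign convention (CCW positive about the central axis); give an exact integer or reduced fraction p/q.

4664/2479

Stage 1: N_ring = 32 + 2·21 = 74
Stage 1: 32(ω_s−ω_c) = −74(ω_r−ω_c),  ω_s=0, ω_c=1
Stage 1: ω_r = 1 − (32/74)(0−1) = 53/37
  ⇒ ω_r¹/ω_c¹ = 53/37
Stage 2: N_ring = 21 + 2·23 = 67
Stage 2: 21(ω_s−ω_c) = −67(ω_r−ω_c),  ω_s=0, ω_c=1
Stage 2: ω_r = 1 − (21/67)(0−1) = 88/67
  ⇒ ω_r²/ω_c² = 88/67
Coupling ω_c² = ω_r¹ ⇒ overall = 53/37 × 88/67 = 4664/2479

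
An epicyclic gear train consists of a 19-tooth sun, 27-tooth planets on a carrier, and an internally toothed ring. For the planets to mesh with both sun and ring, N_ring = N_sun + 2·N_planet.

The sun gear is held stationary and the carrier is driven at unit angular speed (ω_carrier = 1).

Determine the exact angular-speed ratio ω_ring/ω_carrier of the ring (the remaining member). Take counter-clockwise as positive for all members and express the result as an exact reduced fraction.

N_ring = 19 + 2·27 = 73
19(ω_s−ω_c) = −73(ω_r−ω_c),  ω_s=0, ω_c=1
ω_r = 1 − (19/73)(0−1) = 92/73
ω_r/ω_c = 92/73

92/73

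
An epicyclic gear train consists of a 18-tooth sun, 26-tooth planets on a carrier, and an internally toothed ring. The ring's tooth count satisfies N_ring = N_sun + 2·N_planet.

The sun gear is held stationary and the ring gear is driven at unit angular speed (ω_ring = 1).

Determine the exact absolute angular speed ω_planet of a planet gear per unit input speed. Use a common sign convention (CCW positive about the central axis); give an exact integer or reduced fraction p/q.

N_ring = 18 + 2·26 = 70
18(ω_s−ω_c) = −70(ω_r−ω_c),  ω_s=0, ω_r=1
18(0−ω_c) = −70(1−ω_c)  ⇒  88ω_c = 70  ⇒  ω_c = 35/44
sun–planet: 18·(0−35/44) = −26·(ω_p−ω_c)  ⇒  ω_p−ω_c = −(18/26)·(-35/44) = 315/572
ω_p = 35/44 + 315/572 = 35/26

35/26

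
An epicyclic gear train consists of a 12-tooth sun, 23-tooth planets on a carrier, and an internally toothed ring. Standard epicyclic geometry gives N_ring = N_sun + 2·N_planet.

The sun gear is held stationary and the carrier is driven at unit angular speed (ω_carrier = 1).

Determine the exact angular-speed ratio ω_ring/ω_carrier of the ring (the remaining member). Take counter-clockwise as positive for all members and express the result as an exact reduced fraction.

35/29

N_ring = 12 + 2·23 = 58
12(ω_s−ω_c) = −58(ω_r−ω_c),  ω_s=0, ω_c=1
ω_r = 1 − (12/58)(0−1) = 35/29
ω_r/ω_c = 35/29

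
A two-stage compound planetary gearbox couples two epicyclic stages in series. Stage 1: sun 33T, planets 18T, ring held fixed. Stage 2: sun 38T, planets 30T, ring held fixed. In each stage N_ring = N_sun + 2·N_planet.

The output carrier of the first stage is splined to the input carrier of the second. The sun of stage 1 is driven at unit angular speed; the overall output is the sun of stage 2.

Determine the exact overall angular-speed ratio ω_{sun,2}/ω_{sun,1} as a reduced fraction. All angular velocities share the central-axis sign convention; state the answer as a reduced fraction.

22/19

Stage 1: N_ring = 33 + 2·18 = 69
Stage 1: 33(ω_s−ω_c) = −69(ω_r−ω_c),  ω_r=0, ω_s=1
Stage 1: 33(1−ω_c) = −69(0−ω_c)  ⇒  102ω_c = 33  ⇒  ω_c = 11/34
  ⇒ ω_c¹/ω_s¹ = 11/34
Stage 2: N_ring = 38 + 2·30 = 98
Stage 2: 38(ω_s−ω_c) = −98(ω_r−ω_c),  ω_r=0, ω_c=1
Stage 2: ω_s = 1 − (98/38)(0−1) = 68/19
  ⇒ ω_s²/ω_c² = 68/19
Coupling ω_c² = ω_c¹ ⇒ overall = 11/34 × 68/19 = 22/19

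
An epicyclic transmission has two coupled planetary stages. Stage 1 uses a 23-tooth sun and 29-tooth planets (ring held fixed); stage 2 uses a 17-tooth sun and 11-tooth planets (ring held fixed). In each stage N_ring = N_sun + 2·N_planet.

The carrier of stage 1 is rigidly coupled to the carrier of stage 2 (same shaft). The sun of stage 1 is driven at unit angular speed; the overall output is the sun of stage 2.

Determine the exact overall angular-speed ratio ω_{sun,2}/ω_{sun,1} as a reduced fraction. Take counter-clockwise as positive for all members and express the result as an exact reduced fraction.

161/221

Stage 1: N_ring = 23 + 2·29 = 81
Stage 1: 23(ω_s−ω_c) = −81(ω_r−ω_c),  ω_r=0, ω_s=1
Stage 1: 23(1−ω_c) = −81(0−ω_c)  ⇒  104ω_c = 23  ⇒  ω_c = 23/104
  ⇒ ω_c¹/ω_s¹ = 23/104
Stage 2: N_ring = 17 + 2·11 = 39
Stage 2: 17(ω_s−ω_c) = −39(ω_r−ω_c),  ω_r=0, ω_c=1
Stage 2: ω_s = 1 − (39/17)(0−1) = 56/17
  ⇒ ω_s²/ω_c² = 56/17
Coupling ω_c² = ω_c¹ ⇒ overall = 23/104 × 56/17 = 161/221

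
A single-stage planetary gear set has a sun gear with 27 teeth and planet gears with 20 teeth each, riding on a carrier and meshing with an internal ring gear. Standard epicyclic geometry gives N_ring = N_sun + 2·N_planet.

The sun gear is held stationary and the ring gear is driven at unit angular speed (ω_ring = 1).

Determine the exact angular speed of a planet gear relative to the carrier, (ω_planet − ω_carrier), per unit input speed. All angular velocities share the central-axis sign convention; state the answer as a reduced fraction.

N_ring = 27 + 2·20 = 67
27(ω_s−ω_c) = −67(ω_r−ω_c),  ω_s=0, ω_r=1
27(0−ω_c) = −67(1−ω_c)  ⇒  94ω_c = 67  ⇒  ω_c = 67/94
sun–planet: 27·(0−67/94) = −20·(ω_p−ω_c)  ⇒  ω_p−ω_c = −(27/20)·(-67/94) = 1809/1880

1809/1880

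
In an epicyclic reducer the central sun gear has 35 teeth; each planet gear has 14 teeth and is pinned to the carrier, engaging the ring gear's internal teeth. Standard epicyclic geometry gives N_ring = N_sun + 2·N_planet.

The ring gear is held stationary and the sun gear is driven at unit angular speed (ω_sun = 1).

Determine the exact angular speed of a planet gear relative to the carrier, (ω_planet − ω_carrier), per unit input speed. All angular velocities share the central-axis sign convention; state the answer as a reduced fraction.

-45/28

N_ring = 35 + 2·14 = 63
35(ω_s−ω_c) = −63(ω_r−ω_c),  ω_r=0, ω_s=1
35(1−ω_c) = −63(0−ω_c)  ⇒  98ω_c = 35  ⇒  ω_c = 5/14
sun–planet: 35·(1−5/14) = −14·(ω_p−ω_c)  ⇒  ω_p−ω_c = −(35/14)·(9/14) = -45/28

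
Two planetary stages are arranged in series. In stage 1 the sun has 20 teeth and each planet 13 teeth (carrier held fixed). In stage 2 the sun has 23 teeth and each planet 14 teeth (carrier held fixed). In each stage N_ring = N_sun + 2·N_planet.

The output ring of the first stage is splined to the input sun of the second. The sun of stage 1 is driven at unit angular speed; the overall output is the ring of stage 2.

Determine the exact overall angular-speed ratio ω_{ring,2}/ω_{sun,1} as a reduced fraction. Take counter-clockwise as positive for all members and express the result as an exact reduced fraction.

Stage 1: N_ring = 20 + 2·13 = 46
Stage 1: 20(ω_s−ω_c) = −46(ω_r−ω_c),  ω_c=0, ω_s=1
Stage 1: ω_r = 0 − (20/46)(1−0) = -10/23
  ⇒ ω_r¹/ω_s¹ = -10/23
Stage 2: N_ring = 23 + 2·14 = 51
Stage 2: 23(ω_s−ω_c) = −51(ω_r−ω_c),  ω_c=0, ω_s=1
Stage 2: ω_r = 0 − (23/51)(1−0) = -23/51
  ⇒ ω_r²/ω_s² = -23/51
Coupling ω_s² = ω_r¹ ⇒ overall = -10/23 × -23/51 = 10/51

10/51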